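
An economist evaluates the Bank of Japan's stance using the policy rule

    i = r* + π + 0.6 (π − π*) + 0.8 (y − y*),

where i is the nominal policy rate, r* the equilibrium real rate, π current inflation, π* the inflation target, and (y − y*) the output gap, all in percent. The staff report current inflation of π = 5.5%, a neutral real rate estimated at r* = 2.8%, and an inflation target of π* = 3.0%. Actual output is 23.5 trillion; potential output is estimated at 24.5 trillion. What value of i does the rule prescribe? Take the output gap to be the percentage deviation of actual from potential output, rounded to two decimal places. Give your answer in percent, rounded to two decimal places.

6.54%

Output gap = 100 × (23.5 − 24.5) / 24.5 = -4.08%.
i = 2.80 + 5.50 + 0.6 × (5.50 − 3.00) + 0.8 × (-4.08)
   = 2.80 + 5.5 + 1.5 − 3.264 = 6.54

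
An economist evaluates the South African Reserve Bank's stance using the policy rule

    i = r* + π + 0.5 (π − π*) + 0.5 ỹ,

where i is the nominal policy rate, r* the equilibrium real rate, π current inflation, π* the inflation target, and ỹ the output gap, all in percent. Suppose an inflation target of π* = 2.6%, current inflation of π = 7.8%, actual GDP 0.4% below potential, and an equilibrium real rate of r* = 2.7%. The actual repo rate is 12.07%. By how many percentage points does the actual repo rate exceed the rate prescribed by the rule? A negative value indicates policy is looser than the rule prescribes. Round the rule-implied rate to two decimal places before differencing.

Output 0.4% below potential → ỹ = -0.4.
i = 2.7 + 7.8 + 0.5 × (7.8 − 2.6) + 0.5 × (-0.4)
   = 2.7 + 7.8 + 2.6 − 0.2 = 12.90
Deviation = 12.07 − 12.90 = -0.83 pp.

-0.83 pp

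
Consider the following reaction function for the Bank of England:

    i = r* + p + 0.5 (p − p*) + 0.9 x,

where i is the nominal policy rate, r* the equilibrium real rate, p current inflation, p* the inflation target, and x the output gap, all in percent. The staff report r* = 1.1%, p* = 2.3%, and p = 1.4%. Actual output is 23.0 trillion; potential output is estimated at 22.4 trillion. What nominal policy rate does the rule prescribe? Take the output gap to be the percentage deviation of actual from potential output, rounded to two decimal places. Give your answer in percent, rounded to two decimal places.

4.46%

Output gap = 100 × (23.0 − 22.4) / 22.4 = 2.68%.
i = 1.10 + 1.40 + 0.5 × (1.40 − 2.30) + 0.9 × 2.68
   = 1.10 + 1.4 − 0.45 + 2.412 = 4.46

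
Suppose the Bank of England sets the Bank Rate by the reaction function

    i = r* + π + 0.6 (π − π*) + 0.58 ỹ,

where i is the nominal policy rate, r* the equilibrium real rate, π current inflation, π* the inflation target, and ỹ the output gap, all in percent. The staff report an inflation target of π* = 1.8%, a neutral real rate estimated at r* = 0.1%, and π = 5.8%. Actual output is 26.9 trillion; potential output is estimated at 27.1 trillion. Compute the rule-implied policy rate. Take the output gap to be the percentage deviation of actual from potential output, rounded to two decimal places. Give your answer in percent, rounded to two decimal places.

Output gap = 100 × (26.9 − 27.1) / 27.1 = -0.74%.
i = 0.10 + 5.80 + 0.6 × (5.80 − 1.80) + 0.58 × (-0.74)
   = 0.10 + 5.8 + 2.4 − 0.4292 = 7.87

7.87%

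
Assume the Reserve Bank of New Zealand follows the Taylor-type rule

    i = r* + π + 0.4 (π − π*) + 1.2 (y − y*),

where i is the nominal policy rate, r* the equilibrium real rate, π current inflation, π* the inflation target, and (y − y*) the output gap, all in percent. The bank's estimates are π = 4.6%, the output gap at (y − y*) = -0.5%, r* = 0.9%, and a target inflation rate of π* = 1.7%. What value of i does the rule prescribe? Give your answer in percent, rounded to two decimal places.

6.06%

i = 0.9 + 4.6 + 0.4 × (4.6 − 1.7) + 1.2 × (-0.5)
   = 0.9 + 4.6 + 1.16 − 0.6 = 6.06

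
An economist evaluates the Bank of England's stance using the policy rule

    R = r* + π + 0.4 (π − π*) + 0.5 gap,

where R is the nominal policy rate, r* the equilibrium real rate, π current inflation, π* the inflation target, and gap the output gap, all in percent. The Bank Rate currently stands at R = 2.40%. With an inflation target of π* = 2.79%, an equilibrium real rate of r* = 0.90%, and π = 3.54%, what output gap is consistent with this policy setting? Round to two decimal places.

-4.68%

0.5 gap = 2.40 − 0.90 − 3.54 − 0.4 × (3.54 − 2.79) = -2.34
gap = -2.34 / 0.5 = -4.68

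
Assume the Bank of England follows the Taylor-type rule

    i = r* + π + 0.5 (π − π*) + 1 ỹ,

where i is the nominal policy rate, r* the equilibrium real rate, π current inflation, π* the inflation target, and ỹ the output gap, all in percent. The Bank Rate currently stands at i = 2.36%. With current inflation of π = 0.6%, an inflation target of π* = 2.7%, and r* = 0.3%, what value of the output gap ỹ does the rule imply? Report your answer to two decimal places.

2.51%

1 ỹ = 2.36 − 0.3 − 0.6 − 0.5 × (0.6 − 2.7) = 2.51
ỹ = 2.51 / 1 = 2.51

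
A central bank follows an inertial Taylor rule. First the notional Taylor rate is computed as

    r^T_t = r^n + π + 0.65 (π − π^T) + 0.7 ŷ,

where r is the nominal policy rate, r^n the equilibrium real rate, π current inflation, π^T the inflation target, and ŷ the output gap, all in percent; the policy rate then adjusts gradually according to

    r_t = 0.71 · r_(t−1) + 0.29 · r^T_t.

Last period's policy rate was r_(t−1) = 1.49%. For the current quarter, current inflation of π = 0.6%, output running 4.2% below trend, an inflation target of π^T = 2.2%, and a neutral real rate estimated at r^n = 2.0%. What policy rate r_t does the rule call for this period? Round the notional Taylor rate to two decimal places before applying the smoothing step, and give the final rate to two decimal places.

Output 4.2% below potential → ŷ = -4.2.
r^T_t = 2.0 + 0.6 + 0.65 × (0.6 − 2.2) + 0.7 × (-4.2)
   = 2.0 + 0.6 − 1.04 − 2.94 = -1.38
r_t = 0.71 × 1.49 + 0.29 × (-1.38) = 1.0579 − 0.4002 = 0.66

0.66%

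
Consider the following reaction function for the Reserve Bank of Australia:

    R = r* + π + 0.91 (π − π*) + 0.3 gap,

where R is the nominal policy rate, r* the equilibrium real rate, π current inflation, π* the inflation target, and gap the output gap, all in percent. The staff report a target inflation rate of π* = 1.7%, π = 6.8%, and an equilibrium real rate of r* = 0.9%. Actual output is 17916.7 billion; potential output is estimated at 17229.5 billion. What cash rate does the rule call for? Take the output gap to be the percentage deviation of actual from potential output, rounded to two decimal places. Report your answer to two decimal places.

13.54%

Output gap = 100 × (17916.7 − 17229.5) / 17229.5 = 3.99%.
R = 0.90 + 6.80 + 0.91 × (6.80 − 1.70) + 0.3 × 3.99
   = 0.90 + 6.8 + 4.641 + 1.197 = 13.54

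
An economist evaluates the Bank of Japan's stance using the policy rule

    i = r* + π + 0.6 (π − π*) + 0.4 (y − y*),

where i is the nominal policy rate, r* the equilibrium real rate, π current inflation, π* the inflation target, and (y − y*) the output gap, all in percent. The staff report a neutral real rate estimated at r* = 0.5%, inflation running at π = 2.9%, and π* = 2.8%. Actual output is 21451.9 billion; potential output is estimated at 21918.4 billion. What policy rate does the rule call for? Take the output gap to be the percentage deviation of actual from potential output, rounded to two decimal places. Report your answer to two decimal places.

2.61%

Output gap = 100 × (21451.9 − 21918.4) / 21918.4 = -2.13%.
i = 0.50 + 2.90 + 0.6 × (2.90 − 2.80) + 0.4 × (-2.13)
   = 0.50 + 2.9 + 0.06 − 0.852 = 2.61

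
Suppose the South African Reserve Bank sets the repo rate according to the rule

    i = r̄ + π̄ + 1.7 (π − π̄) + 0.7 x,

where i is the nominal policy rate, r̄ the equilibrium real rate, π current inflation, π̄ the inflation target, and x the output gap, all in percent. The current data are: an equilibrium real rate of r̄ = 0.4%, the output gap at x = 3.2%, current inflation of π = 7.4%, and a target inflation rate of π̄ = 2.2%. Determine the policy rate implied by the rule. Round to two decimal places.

13.68%

i = 0.4 + 2.2 + 1.7 × (7.4 − 2.2) + 0.7 × 3.2
   = 0.4 + 2.2 + 8.84 + 2.24 = 13.68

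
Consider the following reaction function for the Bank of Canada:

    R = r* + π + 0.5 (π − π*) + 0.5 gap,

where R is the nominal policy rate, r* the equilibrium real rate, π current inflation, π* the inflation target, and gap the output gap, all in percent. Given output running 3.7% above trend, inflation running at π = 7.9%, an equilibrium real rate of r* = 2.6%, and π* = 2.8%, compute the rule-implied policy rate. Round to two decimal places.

14.90%

Output 3.7% above potential → gap = 3.7.
R = 2.6 + 7.9 + 0.5 × (7.9 − 2.8) + 0.5 × 3.7
   = 2.6 + 7.9 + 2.55 + 1.85 = 14.90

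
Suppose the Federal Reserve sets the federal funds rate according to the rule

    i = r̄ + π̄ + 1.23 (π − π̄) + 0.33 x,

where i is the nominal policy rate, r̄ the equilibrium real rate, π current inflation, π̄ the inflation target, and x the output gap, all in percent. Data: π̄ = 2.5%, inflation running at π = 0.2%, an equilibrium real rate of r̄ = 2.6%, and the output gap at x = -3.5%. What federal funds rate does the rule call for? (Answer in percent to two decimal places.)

i = 2.6 + 2.5 + 1.23 × (0.2 − 2.5) + 0.33 × (-3.5)
   = 2.6 + 2.5 − 2.829 − 1.155 = 1.12

1.12%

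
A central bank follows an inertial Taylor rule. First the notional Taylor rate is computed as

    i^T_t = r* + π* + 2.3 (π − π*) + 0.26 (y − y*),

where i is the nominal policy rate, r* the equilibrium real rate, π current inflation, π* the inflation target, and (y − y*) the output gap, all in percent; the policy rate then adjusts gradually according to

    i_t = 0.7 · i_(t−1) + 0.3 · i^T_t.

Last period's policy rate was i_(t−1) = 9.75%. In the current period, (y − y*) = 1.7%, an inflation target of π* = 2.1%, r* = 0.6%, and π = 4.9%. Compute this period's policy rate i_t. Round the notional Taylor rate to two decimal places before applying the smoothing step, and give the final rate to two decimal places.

9.70%

i^T_t = 0.6 + 2.1 + 2.3 × (4.9 − 2.1) + 0.26 × 1.7
   = 0.6 + 2.1 + 6.44 + 0.442 = 9.58
i_t = 0.7 × 9.75 + 0.3 × 9.58 = 6.825 + 2.874 = 9.70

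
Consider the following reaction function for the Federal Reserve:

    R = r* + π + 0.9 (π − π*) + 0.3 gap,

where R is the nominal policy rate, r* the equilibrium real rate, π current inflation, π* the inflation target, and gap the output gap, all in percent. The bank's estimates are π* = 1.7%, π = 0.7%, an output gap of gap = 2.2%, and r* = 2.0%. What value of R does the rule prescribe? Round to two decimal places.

R = 2.0 + 0.7 + 0.9 × (0.7 − 1.7) + 0.3 × 2.2
   = 2.0 + 0.7 − 0.9 + 0.66 = 2.46

2.46%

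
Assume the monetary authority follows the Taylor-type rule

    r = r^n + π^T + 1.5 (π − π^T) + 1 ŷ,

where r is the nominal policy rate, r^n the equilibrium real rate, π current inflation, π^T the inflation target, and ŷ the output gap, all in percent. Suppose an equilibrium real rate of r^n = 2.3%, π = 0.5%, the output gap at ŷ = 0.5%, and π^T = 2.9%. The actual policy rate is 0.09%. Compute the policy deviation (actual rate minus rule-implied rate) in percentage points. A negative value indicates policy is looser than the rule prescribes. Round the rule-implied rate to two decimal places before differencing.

-2.01 pp

r = 2.3 + 2.9 + 1.5 × (0.5 − 2.9) + 1 × 0.5
   = 2.3 + 2.9 − 3.6 + 0.5 = 2.10
Deviation = 0.09 − 2.10 = -2.01 pp.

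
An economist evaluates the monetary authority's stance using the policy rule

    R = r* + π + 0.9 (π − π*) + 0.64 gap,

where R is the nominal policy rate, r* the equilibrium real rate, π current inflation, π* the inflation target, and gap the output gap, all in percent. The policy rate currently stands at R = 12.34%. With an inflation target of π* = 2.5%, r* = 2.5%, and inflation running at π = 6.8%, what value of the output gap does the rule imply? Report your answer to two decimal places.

-1.30%

0.64 gap = 12.34 − 2.5 − 6.8 − 0.9 × (6.8 − 2.5) = -0.83
gap = -0.83 / 0.64 = -1.30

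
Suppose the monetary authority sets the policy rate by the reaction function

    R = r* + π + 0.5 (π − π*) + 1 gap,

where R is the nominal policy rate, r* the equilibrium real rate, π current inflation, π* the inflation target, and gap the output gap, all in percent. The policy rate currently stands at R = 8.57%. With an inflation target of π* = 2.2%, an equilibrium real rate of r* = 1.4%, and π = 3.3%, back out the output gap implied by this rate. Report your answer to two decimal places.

3.32%

1 gap = 8.57 − 1.4 − 3.3 − 0.5 × (3.3 − 2.2) = 3.32
gap = 3.32 / 1 = 3.32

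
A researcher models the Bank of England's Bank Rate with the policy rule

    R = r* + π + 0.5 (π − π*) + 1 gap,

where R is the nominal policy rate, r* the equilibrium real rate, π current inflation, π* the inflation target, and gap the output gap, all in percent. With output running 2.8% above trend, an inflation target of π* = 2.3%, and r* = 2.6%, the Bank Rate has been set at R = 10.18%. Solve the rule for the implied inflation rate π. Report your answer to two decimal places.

Output 2.8% above potential → gap = 2.8.
Collecting π: R = r* + (1 + 0.5) π − 0.5 π* + 1 gap
1.5 π = 10.18 − 2.6 + 0.5 × 2.3 − 1 × 2.8 = 5.93
π = 5.93 / 1.5 = 3.95

3.95%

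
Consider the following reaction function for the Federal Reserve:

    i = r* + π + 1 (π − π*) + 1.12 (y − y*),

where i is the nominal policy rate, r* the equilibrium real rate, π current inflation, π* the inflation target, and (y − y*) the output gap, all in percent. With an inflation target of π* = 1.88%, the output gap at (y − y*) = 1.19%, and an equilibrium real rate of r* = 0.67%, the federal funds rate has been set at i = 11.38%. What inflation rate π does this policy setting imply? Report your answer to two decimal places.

5.63%

Collecting π: i = r* + (1 + 1) π − 1 π* + 1.12 (y − y*)
2 π = 11.38 − 0.67 + 1 × 1.88 − 1.12 × 1.19 = 11.2572
π = 11.2572 / 2 = 5.63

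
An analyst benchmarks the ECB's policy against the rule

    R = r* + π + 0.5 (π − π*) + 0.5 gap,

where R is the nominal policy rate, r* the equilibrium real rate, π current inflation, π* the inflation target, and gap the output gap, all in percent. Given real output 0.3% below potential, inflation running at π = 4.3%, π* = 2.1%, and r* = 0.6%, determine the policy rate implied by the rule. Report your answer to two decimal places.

5.85%

Output 0.3% below potential → gap = -0.3.
R = 0.6 + 4.3 + 0.5 × (4.3 − 2.1) + 0.5 × (-0.3)
   = 0.6 + 4.3 + 1.1 − 0.15 = 5.85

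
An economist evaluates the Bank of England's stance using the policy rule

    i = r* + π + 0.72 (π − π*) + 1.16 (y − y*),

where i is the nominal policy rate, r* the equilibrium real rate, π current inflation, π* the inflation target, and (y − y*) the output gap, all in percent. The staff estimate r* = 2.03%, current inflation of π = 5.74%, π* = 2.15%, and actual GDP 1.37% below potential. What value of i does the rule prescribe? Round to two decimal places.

8.77%

Output 1.37% below potential → (y − y*) = -1.37.
i = 2.03 + 5.74 + 0.72 × (5.74 − 2.15) + 1.16 × (-1.37)
   = 2.03 + 5.74 + 2.5848 − 1.5892 = 8.77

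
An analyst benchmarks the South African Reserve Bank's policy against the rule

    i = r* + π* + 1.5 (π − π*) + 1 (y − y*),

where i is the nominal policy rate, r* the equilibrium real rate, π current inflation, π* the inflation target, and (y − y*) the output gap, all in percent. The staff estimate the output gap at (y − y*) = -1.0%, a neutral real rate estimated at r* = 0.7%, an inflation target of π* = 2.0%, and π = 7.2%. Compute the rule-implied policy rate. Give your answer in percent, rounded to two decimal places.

9.50%

i = 0.7 + 2.0 + 1.5 × (7.2 − 2.0) + 1 × (-1.0)
   = 0.7 + 2 + 7.8 − 1 = 9.50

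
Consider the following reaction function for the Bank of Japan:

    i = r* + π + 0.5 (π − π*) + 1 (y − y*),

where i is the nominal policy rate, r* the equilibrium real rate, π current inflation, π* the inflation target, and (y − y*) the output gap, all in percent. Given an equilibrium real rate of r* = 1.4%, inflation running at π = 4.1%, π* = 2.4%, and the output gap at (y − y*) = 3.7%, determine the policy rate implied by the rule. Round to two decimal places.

10.05%

i = 1.4 + 4.1 + 0.5 × (4.1 − 2.4) + 1 × 3.7
   = 1.4 + 4.1 + 0.85 + 3.7 = 10.05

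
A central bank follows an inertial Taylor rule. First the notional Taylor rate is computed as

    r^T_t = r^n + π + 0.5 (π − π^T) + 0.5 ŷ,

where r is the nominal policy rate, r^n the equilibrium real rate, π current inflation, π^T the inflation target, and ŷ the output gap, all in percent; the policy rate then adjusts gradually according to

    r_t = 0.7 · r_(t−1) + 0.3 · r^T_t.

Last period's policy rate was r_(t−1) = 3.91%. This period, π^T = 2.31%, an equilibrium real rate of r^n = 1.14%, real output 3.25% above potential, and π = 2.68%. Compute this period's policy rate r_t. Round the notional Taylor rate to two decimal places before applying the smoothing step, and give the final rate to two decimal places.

Output 3.25% above potential → ŷ = 3.25.
r^T_t = 1.14 + 2.68 + 0.5 × (2.68 − 2.31) + 0.5 × 3.25
   = 1.14 + 2.68 + 0.185 + 1.625 = 5.63
r_t = 0.7 × 3.91 + 0.3 × 5.63 = 2.737 + 1.689 = 4.43

4.43%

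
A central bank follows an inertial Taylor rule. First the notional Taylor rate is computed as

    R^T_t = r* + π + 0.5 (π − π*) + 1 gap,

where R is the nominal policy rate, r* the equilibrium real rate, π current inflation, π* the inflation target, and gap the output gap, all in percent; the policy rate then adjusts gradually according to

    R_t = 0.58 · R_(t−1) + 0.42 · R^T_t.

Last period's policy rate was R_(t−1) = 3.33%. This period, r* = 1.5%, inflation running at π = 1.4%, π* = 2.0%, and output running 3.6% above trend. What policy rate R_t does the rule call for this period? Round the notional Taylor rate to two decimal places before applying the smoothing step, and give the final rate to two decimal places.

4.54%

Output 3.6% above potential → gap = 3.6.
R^T_t = 1.5 + 1.4 + 0.5 × (1.4 − 2.0) + 1 × 3.6
   = 1.5 + 1.4 − 0.3 + 3.6 = 6.20
R_t = 0.58 × 3.33 + 0.42 × 6.20 = 1.9314 + 2.604 = 4.54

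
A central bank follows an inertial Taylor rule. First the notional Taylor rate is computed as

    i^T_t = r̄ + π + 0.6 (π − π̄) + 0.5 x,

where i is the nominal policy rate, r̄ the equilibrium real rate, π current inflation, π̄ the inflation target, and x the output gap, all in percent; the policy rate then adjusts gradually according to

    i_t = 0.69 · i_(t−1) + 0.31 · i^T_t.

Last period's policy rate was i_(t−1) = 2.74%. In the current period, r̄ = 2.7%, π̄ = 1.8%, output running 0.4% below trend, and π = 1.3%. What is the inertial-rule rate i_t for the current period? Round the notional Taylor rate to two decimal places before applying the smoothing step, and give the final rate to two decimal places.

2.98%

Output 0.4% below potential → x = -0.4.
i^T_t = 2.7 + 1.3 + 0.6 × (1.3 − 1.8) + 0.5 × (-0.4)
   = 2.7 + 1.3 − 0.3 − 0.2 = 3.50
i_t = 0.69 × 2.74 + 0.31 × 3.50 = 1.8906 + 1.085 = 2.98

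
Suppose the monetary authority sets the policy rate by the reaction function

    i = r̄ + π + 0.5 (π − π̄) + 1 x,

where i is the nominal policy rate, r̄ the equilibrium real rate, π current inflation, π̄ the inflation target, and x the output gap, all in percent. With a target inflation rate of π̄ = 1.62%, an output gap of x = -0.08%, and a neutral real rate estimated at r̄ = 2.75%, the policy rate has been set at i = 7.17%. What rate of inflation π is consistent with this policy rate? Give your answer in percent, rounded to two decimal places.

3.54%

Collecting π: i = r̄ + (1 + 0.5) π − 0.5 π̄ + 1 x
1.5 π = 7.17 − 2.75 + 0.5 × 1.62 − 1 × (-0.08) = 5.31
π = 5.31 / 1.5 = 3.54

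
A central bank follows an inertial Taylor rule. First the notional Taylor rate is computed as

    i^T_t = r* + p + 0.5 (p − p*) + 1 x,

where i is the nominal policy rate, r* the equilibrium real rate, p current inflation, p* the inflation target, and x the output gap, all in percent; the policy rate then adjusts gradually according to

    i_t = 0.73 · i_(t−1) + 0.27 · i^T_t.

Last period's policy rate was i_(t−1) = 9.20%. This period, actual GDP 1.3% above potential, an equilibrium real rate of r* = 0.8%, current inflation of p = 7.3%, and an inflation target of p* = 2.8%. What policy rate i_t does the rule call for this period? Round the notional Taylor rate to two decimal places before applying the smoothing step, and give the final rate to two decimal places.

9.86%

Output 1.3% above potential → x = 1.3.
i^T_t = 0.8 + 7.3 + 0.5 × (7.3 − 2.8) + 1 × 1.3
   = 0.8 + 7.3 + 2.25 + 1.3 = 11.65
i_t = 0.73 × 9.20 + 0.27 × 11.65 = 6.716 + 3.1455 = 9.86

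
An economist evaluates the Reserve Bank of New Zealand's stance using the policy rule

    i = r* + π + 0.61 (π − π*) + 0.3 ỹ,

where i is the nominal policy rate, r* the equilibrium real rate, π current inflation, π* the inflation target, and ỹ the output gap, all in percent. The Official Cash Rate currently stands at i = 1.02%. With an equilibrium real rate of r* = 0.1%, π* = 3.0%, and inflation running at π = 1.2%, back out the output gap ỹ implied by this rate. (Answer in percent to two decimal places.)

2.73%

0.3 ỹ = 1.02 − 0.1 − 1.2 − 0.61 × (1.2 − 3.0) = 0.818
ỹ = 0.818 / 0.3 = 2.73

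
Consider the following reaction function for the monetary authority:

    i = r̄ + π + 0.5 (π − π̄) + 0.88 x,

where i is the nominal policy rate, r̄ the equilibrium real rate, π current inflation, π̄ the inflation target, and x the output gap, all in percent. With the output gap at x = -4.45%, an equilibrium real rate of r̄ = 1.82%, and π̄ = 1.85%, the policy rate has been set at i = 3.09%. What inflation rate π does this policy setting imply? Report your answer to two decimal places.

4.07%

Collecting π: i = r̄ + (1 + 0.5) π − 0.5 π̄ + 0.88 x
1.5 π = 3.09 − 1.82 + 0.5 × 1.85 − 0.88 × (-4.45) = 6.111
π = 6.111 / 1.5 = 4.07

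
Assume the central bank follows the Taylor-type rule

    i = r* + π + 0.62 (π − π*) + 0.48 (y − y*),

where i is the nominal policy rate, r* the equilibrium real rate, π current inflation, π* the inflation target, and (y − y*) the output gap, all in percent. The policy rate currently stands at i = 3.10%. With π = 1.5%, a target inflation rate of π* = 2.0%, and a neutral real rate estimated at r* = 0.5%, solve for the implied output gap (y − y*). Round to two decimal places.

2.94%

0.48 (y − y*) = 3.10 − 0.5 − 1.5 − 0.62 × (1.5 − 2.0) = 1.41
(y − y*) = 1.41 / 0.48 = 2.94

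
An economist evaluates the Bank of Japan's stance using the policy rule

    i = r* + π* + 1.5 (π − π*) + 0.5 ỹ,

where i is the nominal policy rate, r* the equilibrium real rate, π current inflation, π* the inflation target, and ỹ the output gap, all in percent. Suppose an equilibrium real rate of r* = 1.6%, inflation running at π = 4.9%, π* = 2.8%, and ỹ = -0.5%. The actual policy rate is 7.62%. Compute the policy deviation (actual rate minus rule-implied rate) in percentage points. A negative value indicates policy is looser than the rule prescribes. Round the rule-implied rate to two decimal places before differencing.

i = 1.6 + 2.8 + 1.5 × (4.9 − 2.8) + 0.5 × (-0.5)
   = 1.6 + 2.8 + 3.15 − 0.25 = 7.30
Deviation = 7.62 − 7.30 = 0.32 pp.

0.32 pp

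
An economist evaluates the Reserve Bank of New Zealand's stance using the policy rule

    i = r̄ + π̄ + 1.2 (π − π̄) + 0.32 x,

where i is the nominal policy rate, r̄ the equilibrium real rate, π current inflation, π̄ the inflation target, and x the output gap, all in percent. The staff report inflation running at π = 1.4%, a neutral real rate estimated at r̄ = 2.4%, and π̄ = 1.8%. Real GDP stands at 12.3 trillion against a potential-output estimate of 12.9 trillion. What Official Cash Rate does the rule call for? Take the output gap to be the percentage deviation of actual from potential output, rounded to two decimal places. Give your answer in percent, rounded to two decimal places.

Output gap = 100 × (12.3 − 12.9) / 12.9 = -4.65%.
i = 2.40 + 1.80 + 1.2 × (1.40 − 1.80) + 0.32 × (-4.65)
   = 2.40 + 1.8 − 0.48 − 1.488 = 2.23

2.23%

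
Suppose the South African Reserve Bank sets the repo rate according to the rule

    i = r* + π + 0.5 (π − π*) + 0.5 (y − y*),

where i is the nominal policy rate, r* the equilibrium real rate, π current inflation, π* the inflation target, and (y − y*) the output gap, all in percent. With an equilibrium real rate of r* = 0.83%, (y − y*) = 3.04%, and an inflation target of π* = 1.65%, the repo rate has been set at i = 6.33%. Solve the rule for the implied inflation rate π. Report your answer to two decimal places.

3.20%

Collecting π: i = r* + (1 + 0.5) π − 0.5 π* + 0.5 (y − y*)
1.5 π = 6.33 − 0.83 + 0.5 × 1.65 − 0.5 × 3.04 = 4.805
π = 4.805 / 1.5 = 3.20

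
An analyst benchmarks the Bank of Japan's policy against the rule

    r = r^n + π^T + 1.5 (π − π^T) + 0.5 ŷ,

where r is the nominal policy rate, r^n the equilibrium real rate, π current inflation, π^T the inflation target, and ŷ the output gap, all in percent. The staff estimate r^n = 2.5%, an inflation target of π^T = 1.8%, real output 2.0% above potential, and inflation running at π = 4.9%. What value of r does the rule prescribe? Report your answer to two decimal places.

Output 2.0% above potential → ŷ = 2.0.
r = 2.5 + 1.8 + 1.5 × (4.9 − 1.8) + 0.5 × 2.0
   = 2.5 + 1.8 + 4.65 + 1 = 9.95

9.95%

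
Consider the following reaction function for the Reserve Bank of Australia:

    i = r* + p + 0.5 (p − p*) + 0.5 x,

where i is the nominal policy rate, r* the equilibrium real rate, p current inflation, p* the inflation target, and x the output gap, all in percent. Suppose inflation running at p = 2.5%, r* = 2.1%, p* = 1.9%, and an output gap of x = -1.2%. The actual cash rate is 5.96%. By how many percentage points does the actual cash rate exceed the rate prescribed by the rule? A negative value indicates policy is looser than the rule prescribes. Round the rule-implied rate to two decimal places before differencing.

i = 2.1 + 2.5 + 0.5 × (2.5 − 1.9) + 0.5 × (-1.2)
   = 2.1 + 2.5 + 0.3 − 0.6 = 4.30
Deviation = 5.96 − 4.30 = 1.66 pp.

1.66 pp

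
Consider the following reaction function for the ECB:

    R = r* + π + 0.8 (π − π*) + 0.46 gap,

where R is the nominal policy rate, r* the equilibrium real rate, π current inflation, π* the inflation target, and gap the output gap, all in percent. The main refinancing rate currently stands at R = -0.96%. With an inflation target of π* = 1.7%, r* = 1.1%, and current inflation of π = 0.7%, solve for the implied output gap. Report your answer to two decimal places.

-4.26%

0.46 gap = -0.96 − 1.1 − 0.7 − 0.8 × (0.7 − 1.7) = -1.96
gap = -1.96 / 0.46 = -4.26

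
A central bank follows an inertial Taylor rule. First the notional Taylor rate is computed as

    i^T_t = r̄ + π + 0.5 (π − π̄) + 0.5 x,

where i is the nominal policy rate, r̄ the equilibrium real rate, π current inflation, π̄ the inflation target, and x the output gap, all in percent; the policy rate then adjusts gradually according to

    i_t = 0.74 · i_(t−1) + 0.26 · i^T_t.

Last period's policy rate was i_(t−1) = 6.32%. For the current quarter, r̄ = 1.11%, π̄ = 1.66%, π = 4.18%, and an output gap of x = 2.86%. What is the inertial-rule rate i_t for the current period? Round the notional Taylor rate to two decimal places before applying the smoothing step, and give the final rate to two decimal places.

i^T_t = 1.11 + 4.18 + 0.5 × (4.18 − 1.66) + 0.5 × 2.86
   = 1.11 + 4.18 + 1.26 + 1.43 = 7.98
i_t = 0.74 × 6.32 + 0.26 × 7.98 = 4.6768 + 2.0748 = 6.75

6.75%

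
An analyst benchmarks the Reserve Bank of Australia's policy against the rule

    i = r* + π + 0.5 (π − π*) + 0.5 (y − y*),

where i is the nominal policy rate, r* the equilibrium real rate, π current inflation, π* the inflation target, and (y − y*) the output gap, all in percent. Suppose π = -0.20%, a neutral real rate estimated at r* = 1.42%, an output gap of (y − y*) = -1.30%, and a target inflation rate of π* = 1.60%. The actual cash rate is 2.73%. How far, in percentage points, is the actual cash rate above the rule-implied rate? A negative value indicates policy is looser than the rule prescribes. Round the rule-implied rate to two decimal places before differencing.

3.06 pp

i = 1.42 + (-0.20) + 0.5 × (-0.20 − 1.60) + 0.5 × (-1.30)
   = 1.42 − 0.2 − 0.9 − 0.65 = -0.33
Deviation = 2.73 − (-0.33) = 3.06 pp.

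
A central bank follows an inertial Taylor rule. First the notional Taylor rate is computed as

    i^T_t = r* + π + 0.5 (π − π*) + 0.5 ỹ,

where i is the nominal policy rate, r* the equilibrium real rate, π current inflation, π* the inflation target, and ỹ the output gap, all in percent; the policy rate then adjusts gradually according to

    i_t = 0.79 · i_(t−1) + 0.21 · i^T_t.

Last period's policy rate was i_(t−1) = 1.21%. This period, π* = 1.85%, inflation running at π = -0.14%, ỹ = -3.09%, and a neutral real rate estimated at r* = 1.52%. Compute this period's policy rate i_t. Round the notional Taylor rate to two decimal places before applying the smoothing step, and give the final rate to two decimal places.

0.71%

i^T_t = 1.52 + (-0.14) + 0.5 × (-0.14 − 1.85) + 0.5 × (-3.09)
   = 1.52 − 0.14 − 0.995 − 1.545 = -1.16
i_t = 0.79 × 1.21 + 0.21 × (-1.16) = 0.9559 − 0.2436 = 0.71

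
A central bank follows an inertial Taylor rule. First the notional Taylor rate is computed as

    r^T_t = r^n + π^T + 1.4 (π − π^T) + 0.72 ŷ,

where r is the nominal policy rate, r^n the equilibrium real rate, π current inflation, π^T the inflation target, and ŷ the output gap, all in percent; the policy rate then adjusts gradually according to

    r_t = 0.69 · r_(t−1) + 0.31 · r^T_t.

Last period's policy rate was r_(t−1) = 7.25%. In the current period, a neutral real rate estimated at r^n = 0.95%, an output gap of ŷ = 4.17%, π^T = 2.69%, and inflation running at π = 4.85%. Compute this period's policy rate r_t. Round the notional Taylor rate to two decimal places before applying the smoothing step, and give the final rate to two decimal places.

r^T_t = 0.95 + 2.69 + 1.4 × (4.85 − 2.69) + 0.72 × 4.17
   = 0.95 + 2.69 + 3.024 + 3.0024 = 9.67
r_t = 0.69 × 7.25 + 0.31 × 9.67 = 5.0025 + 2.9977 = 8.00

8.00%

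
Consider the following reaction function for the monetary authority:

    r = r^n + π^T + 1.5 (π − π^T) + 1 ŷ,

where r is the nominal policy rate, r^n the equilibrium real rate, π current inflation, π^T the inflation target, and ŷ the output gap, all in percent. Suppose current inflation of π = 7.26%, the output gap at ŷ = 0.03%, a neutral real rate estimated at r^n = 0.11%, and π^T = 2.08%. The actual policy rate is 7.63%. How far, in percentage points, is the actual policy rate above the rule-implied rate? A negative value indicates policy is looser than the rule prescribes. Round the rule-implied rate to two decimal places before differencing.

r = 0.11 + 2.08 + 1.5 × (7.26 − 2.08) + 1 × 0.03
   = 0.11 + 2.08 + 7.77 + 0.03 = 9.99
Deviation = 7.63 − 9.99 = -2.36 pp.

-2.36 pp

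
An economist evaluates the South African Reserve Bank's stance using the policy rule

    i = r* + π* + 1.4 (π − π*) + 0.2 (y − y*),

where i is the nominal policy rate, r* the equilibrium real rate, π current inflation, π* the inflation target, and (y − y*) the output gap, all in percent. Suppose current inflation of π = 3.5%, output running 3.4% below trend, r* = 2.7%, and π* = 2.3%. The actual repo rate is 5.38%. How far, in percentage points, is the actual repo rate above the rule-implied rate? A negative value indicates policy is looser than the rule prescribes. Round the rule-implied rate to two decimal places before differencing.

Output 3.4% below potential → (y − y*) = -3.4.
i = 2.7 + 2.3 + 1.4 × (3.5 − 2.3) + 0.2 × (-3.4)
   = 2.7 + 2.3 + 1.68 − 0.68 = 6.00
Deviation = 5.38 − 6.00 = -0.62 pp.

-0.62 pp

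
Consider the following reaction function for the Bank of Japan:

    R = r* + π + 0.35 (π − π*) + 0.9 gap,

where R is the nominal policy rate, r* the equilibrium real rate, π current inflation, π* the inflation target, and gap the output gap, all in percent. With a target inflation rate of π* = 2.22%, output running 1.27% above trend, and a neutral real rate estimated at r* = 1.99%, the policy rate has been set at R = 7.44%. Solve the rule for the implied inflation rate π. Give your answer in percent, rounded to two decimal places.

3.77%

Output 1.27% above potential → gap = 1.27.
Collecting π: R = r* + (1 + 0.35) π − 0.35 π* + 0.9 gap
1.35 π = 7.44 − 1.99 + 0.35 × 2.22 − 0.9 × 1.27 = 5.084
π = 5.084 / 1.35 = 3.77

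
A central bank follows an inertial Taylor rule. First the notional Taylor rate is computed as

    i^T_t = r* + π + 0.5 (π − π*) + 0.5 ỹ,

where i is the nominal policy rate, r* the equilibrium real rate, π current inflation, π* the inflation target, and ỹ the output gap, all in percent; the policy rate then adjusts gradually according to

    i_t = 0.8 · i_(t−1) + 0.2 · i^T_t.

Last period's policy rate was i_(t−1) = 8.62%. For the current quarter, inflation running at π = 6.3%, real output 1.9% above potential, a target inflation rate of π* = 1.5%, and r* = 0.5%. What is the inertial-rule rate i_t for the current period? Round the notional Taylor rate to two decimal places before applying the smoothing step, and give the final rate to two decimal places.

8.93%

Output 1.9% above potential → ỹ = 1.9.
i^T_t = 0.5 + 6.3 + 0.5 × (6.3 − 1.5) + 0.5 × 1.9
   = 0.5 + 6.3 + 2.4 + 0.95 = 10.15
i_t = 0.8 × 8.62 + 0.2 × 10.15 = 6.896 + 2.03 = 8.93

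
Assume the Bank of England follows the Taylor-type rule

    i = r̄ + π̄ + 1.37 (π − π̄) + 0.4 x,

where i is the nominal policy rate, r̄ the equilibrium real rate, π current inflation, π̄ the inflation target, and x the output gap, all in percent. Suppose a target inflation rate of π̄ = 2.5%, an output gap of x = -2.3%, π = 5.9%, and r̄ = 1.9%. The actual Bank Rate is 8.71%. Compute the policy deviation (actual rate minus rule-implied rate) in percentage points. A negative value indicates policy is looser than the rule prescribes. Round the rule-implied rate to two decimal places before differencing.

0.57 pp

i = 1.9 + 2.5 + 1.37 × (5.9 − 2.5) + 0.4 × (-2.3)
   = 1.9 + 2.5 + 4.658 − 0.92 = 8.14
Deviation = 8.71 − 8.14 = 0.57 pp.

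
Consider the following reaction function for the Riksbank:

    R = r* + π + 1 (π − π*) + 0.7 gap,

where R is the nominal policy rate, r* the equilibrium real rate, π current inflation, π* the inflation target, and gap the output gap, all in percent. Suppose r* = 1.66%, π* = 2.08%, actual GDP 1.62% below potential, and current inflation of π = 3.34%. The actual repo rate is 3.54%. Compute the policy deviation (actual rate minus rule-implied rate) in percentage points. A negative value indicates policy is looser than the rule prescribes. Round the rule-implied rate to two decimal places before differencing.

Output 1.62% below potential → gap = -1.62.
R = 1.66 + 3.34 + 1 × (3.34 − 2.08) + 0.7 × (-1.62)
   = 1.66 + 3.34 + 1.26 − 1.134 = 5.13
Deviation = 3.54 − 5.13 = -1.59 pp.

-1.59 pp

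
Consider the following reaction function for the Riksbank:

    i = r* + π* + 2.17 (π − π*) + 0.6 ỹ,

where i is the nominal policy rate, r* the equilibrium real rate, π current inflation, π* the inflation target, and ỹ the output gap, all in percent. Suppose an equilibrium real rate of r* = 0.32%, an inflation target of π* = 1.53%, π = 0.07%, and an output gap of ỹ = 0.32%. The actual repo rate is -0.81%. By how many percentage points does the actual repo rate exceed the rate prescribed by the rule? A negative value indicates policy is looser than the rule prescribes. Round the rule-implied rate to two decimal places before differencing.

i = 0.32 + 1.53 + 2.17 × (0.07 − 1.53) + 0.6 × 0.32
   = 0.32 + 1.53 − 3.1682 + 0.192 = -1.13
Deviation = -0.81 − (-1.13) = 0.32 pp.

0.32 pp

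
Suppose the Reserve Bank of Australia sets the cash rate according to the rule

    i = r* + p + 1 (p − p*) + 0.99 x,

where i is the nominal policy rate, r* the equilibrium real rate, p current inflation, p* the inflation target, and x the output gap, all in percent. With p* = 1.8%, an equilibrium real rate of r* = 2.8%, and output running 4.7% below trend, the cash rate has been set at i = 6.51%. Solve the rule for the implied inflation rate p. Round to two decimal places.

Output 4.7% below potential → x = -4.7.
Collecting p: i = r* + (1 + 1) p − 1 p* + 0.99 x
2 p = 6.51 − 2.8 + 1 × 1.8 − 0.99 × (-4.7) = 10.163
p = 10.163 / 2 = 5.08

5.08%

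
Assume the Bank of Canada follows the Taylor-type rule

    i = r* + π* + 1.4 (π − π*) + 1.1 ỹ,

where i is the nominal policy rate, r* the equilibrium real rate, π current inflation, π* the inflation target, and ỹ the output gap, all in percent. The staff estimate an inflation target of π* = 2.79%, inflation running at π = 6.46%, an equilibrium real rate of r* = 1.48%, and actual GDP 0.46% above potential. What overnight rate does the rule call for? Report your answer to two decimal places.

Output 0.46% above potential → ỹ = 0.46.
i = 1.48 + 2.79 + 1.4 × (6.46 − 2.79) + 1.1 × 0.46
   = 1.48 + 2.79 + 5.138 + 0.506 = 9.91

9.91%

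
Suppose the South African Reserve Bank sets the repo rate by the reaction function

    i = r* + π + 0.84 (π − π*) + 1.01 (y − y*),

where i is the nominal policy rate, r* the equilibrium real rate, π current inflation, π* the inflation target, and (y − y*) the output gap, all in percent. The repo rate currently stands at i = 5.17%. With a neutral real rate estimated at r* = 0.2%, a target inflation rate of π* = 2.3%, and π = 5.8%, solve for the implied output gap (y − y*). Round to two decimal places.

-3.73%

1.01 (y − y*) = 5.17 − 0.2 − 5.8 − 0.84 × (5.8 − 2.3) = -3.77
(y − y*) = -3.77 / 1.01 = -3.73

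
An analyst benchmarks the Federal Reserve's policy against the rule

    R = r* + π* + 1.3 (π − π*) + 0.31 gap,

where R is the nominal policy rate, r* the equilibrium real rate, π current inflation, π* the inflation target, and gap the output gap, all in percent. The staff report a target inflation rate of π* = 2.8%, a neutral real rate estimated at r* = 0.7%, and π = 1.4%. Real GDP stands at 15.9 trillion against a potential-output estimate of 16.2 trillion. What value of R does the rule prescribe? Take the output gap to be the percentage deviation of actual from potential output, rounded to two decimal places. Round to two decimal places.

1.11%

Output gap = 100 × (15.9 − 16.2) / 16.2 = -1.85%.
R = 0.70 + 2.80 + 1.3 × (1.40 − 2.80) + 0.31 × (-1.85)
   = 0.70 + 2.8 − 1.82 − 0.5735 = 1.11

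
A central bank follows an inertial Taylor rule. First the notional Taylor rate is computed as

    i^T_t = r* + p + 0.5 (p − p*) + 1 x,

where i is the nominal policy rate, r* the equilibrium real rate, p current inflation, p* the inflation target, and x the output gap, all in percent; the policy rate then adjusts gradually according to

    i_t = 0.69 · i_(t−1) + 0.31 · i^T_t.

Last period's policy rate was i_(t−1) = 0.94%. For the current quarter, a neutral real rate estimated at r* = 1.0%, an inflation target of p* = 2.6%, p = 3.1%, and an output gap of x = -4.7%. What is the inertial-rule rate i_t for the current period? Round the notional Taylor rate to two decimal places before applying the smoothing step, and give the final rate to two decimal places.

0.54%

i^T_t = 1.0 + 3.1 + 0.5 × (3.1 − 2.6) + 1 × (-4.7)
   = 1.0 + 3.1 + 0.25 − 4.7 = -0.35
i_t = 0.69 × 0.94 + 0.31 × (-0.35) = 0.6486 − 0.1085 = 0.54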